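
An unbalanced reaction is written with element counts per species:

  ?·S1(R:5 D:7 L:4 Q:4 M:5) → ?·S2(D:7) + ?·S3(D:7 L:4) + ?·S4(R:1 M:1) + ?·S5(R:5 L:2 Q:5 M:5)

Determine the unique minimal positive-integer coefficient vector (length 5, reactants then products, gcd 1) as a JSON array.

R: 5·5 = 25 | 2·0+3·0+5·1+4·5 = 25
D: 5·7 = 35 | 2·7+3·7+5·0+4·0 = 35
L: 5·4 = 20 | 2·0+3·4+5·0+4·2 = 20
Q: 5·4 = 20 | 2·0+3·0+5·0+4·5 = 20
M: 5·5 = 25 | 2·0+3·0+5·1+4·5 = 25
gcd(5,2,3,5,4) = 1

Coefficients: [5, 2, 3, 5, 4]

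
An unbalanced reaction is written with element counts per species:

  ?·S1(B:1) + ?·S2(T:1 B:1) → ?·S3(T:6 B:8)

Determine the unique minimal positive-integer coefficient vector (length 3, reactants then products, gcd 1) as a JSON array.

T: 2·0+6·1 = 6 | 1·6 = 6
B: 2·1+6·1 = 8 | 1·8 = 8
gcd(2,6,1) = 1

Coefficients: [2, 6, 1]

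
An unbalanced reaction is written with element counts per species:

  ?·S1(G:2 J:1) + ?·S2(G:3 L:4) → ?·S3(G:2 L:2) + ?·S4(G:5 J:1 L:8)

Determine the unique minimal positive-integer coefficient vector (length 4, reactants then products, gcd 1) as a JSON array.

Coefficients: [1, 5, 6, 1]

G: 1·2+5·3 = 17 | 6·2+1·5 = 17
J: 1·1+5·0 = 1 | 6·0+1·1 = 1
L: 1·0+5·4 = 20 | 6·2+1·8 = 20
gcd(1,5,6,1) = 1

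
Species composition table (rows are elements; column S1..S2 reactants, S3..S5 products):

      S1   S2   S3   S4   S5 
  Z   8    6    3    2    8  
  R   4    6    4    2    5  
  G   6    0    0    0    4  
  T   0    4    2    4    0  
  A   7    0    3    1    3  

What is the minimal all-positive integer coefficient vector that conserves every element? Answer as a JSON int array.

Z: 4·8+5·6 = 62 | 2·3+4·2+6·8 = 62
R: 4·4+5·6 = 46 | 2·4+4·2+6·5 = 46
G: 4·6+5·0 = 24 | 2·0+4·0+6·4 = 24
T: 4·0+5·4 = 20 | 2·2+4·4+6·0 = 20
A: 4·7+5·0 = 28 | 2·3+4·1+6·3 = 28
gcd(4,5,2,4,6) = 1

Coefficients: [4, 5, 2, 4, 6]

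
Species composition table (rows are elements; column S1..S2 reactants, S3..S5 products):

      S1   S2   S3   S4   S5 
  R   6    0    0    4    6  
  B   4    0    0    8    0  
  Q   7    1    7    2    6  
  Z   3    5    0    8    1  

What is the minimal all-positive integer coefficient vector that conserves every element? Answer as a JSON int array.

Coefficients: [6, 2, 2, 3, 4]

R: 6·6+2·0 = 36 | 2·0+3·4+4·6 = 36
B: 6·4+2·0 = 24 | 2·0+3·8+4·0 = 24
Q: 6·7+2·1 = 44 | 2·7+3·2+4·6 = 44
Z: 6·3+2·5 = 28 | 2·0+3·8+4·1 = 28
gcd(6,2,2,3,4) = 1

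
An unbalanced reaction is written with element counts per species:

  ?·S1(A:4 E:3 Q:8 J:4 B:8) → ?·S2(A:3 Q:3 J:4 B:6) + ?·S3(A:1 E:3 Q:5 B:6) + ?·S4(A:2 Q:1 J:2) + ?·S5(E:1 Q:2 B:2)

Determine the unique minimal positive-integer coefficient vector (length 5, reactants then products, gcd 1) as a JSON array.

A: 3·4 = 12 | 1·3+1·1+4·2+6·0 = 12
E: 3·3 = 9 | 1·0+1·3+4·0+6·1 = 9
Q: 3·8 = 24 | 1·3+1·5+4·1+6·2 = 24
J: 3·4 = 12 | 1·4+1·0+4·2+6·0 = 12
B: 3·8 = 24 | 1·6+1·6+4·0+6·2 = 24
gcd(3,1,1,4,6) = 1

Coefficients: [3, 1, 1, 4, 6]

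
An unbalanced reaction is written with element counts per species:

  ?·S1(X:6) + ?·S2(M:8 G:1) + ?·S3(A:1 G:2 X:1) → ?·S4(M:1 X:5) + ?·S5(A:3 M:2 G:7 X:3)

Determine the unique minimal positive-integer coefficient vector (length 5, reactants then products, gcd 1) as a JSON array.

Coefficients: [5, 1, 3, 6, 1]

A: 5·0+1·0+3·1 = 3 | 6·0+1·3 = 3
M: 5·0+1·8+3·0 = 8 | 6·1+1·2 = 8
G: 5·0+1·1+3·2 = 7 | 6·0+1·7 = 7
X: 5·6+1·0+3·1 = 33 | 6·5+1·3 = 33
gcd(5,1,3,6,1) = 1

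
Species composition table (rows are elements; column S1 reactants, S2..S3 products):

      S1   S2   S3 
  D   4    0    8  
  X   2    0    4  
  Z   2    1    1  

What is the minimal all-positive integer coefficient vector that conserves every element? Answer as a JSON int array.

D: 2·4 = 8 | 3·0+1·8 = 8
X: 2·2 = 4 | 3·0+1·4 = 4
Z: 2·2 = 4 | 3·1+1·1 = 4
gcd(2,3,1) = 1

Coefficients: [2, 3, 1]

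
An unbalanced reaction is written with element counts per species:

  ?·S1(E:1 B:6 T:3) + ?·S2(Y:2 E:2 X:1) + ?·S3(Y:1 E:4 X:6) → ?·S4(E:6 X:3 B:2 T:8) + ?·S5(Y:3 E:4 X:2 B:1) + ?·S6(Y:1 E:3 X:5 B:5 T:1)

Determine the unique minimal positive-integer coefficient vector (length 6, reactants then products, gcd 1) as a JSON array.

Y: 4·0+3·2+4·1 = 10 | 1·0+2·3+4·1 = 10
E: 4·1+3·2+4·4 = 26 | 1·6+2·4+4·3 = 26
X: 4·0+3·1+4·6 = 27 | 1·3+2·2+4·5 = 27
B: 4·6+3·0+4·0 = 24 | 1·2+2·1+4·5 = 24
T: 4·3+3·0+4·0 = 12 | 1·8+2·0+4·1 = 12
gcd(4,3,4,1,2,4) = 1

Coefficients: [4, 3, 4, 1, 2, 4]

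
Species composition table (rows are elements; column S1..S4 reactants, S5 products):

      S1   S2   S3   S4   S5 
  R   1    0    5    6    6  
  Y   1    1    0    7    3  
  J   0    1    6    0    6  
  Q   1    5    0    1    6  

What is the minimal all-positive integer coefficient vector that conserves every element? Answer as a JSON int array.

Coefficients: [5, 6, 5, 1, 6]

R: 5·1+6·0+5·5+1·6 = 36 | 6·6 = 36
Y: 5·1+6·1+5·0+1·7 = 18 | 6·3 = 18
J: 5·0+6·1+5·6+1·0 = 36 | 6·6 = 36
Q: 5·1+6·5+5·0+1·1 = 36 | 6·6 = 36
gcd(5,6,5,1,6) = 1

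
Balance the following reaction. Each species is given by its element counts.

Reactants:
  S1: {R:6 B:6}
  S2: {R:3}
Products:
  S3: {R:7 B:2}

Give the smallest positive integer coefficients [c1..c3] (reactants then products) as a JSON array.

Coefficients: [1, 5, 3]

R: 1·6+5·3 = 21 | 3·7 = 21
B: 1·6+5·0 = 6 | 3·2 = 6
gcd(1,5,3) = 1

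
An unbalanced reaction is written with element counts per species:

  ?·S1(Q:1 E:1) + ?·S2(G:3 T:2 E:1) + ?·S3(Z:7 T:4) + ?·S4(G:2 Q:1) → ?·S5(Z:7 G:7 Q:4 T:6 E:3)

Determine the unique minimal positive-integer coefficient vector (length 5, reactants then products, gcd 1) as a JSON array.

Z: 2·0+1·0+1·7+2·0 = 7 | 1·7 = 7
G: 2·0+1·3+1·0+2·2 = 7 | 1·7 = 7
Q: 2·1+1·0+1·0+2·1 = 4 | 1·4 = 4
T: 2·0+1·2+1·4+2·0 = 6 | 1·6 = 6
E: 2·1+1·1+1·0+2·0 = 3 | 1·3 = 3
gcd(2,1,1,2,1) = 1

Coefficients: [2, 1, 1, 2, 1]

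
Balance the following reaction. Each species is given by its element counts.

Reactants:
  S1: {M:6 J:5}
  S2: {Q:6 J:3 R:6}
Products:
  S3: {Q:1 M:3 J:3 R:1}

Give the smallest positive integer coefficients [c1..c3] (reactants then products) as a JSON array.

Coefficients: [3, 1, 6]

Q: 3·0+1·6 = 6 | 6·1 = 6
M: 3·6+1·0 = 18 | 6·3 = 18
J: 3·5+1·3 = 18 | 6·3 = 18
R: 3·0+1·6 = 6 | 6·1 = 6
gcd(3,1,6) = 1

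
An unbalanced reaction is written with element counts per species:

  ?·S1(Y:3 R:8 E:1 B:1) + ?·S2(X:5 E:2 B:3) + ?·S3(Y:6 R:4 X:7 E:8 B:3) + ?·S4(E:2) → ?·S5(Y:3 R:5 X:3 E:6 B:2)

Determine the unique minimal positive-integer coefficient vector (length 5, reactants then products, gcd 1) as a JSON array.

Coefficients: [2, 1, 1, 6, 4]

Y: 2·3+1·0+1·6+6·0 = 12 | 4·3 = 12
R: 2·8+1·0+1·4+6·0 = 20 | 4·5 = 20
X: 2·0+1·5+1·7+6·0 = 12 | 4·3 = 12
E: 2·1+1·2+1·8+6·2 = 24 | 4·6 = 24
B: 2·1+1·3+1·3+6·0 = 8 | 4·2 = 8
gcd(2,1,1,6,4) = 1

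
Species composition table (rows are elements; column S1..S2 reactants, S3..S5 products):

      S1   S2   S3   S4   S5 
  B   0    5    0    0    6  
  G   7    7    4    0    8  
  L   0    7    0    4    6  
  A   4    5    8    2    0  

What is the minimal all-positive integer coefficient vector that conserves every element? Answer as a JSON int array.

Coefficients: [2, 6, 4, 3, 5]

B: 2·0+6·5 = 30 | 4·0+3·0+5·6 = 30
G: 2·7+6·7 = 56 | 4·4+3·0+5·8 = 56
L: 2·0+6·7 = 42 | 4·0+3·4+5·6 = 42
A: 2·4+6·5 = 38 | 4·8+3·2+5·0 = 38
gcd(2,6,4,3,5) = 1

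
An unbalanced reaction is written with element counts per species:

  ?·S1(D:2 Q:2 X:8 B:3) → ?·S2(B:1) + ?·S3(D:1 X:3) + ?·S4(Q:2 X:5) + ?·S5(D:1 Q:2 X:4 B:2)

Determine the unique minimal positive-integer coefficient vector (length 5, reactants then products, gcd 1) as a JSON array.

Coefficients: [4, 6, 5, 1, 3]

D: 4·2 = 8 | 6·0+5·1+1·0+3·1 = 8
Q: 4·2 = 8 | 6·0+5·0+1·2+3·2 = 8
X: 4·8 = 32 | 6·0+5·3+1·5+3·4 = 32
B: 4·3 = 12 | 6·1+5·0+1·0+3·2 = 12
gcd(4,6,5,1,3) = 1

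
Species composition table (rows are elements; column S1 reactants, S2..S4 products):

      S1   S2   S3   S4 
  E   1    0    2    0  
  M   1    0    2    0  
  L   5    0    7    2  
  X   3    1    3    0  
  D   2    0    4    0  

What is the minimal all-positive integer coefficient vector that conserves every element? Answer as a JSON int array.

E: 4·1 = 4 | 6·0+2·2+3·0 = 4
M: 4·1 = 4 | 6·0+2·2+3·0 = 4
L: 4·5 = 20 | 6·0+2·7+3·2 = 20
X: 4·3 = 12 | 6·1+2·3+3·0 = 12
D: 4·2 = 8 | 6·0+2·4+3·0 = 8
gcd(4,6,2,3) = 1

Coefficients: [4, 6, 2, 3]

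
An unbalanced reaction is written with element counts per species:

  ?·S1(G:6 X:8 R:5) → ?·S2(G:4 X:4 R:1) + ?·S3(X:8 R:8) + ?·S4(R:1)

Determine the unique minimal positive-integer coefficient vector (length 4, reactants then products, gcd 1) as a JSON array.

Coefficients: [4, 6, 1, 6]

G: 4·6 = 24 | 6·4+1·0+6·0 = 24
X: 4·8 = 32 | 6·4+1·8+6·0 = 32
R: 4·5 = 20 | 6·1+1·8+6·1 = 20
gcd(4,6,1,6) = 1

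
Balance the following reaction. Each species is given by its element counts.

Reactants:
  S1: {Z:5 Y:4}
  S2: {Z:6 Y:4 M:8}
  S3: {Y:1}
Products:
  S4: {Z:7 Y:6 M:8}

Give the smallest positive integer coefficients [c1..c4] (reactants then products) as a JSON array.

Z: 1·5+5·6+6·0 = 35 | 5·7 = 35
Y: 1·4+5·4+6·1 = 30 | 5·6 = 30
M: 1·0+5·8+6·0 = 40 | 5·8 = 40
gcd(1,5,6,5) = 1

Coefficients: [1, 5, 6, 5]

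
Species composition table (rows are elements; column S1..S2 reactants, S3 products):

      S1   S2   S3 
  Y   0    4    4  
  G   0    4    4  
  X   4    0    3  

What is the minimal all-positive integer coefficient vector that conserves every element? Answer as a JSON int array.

Coefficients: [3, 4, 4]

Y: 3·0+4·4 = 16 | 4·4 = 16
G: 3·0+4·4 = 16 | 4·4 = 16
X: 3·4+4·0 = 12 | 4·3 = 12
gcd(3,4,4) = 1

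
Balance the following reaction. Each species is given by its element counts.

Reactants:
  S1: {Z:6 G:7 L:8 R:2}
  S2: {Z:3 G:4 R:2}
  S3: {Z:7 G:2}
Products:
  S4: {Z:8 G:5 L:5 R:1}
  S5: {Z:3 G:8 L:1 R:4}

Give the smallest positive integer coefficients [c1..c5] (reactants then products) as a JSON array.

Z: 4·6+3·3+3·7 = 54 | 6·8+2·3 = 54
G: 4·7+3·4+3·2 = 46 | 6·5+2·8 = 46
L: 4·8+3·0+3·0 = 32 | 6·5+2·1 = 32
R: 4·2+3·2+3·0 = 14 | 6·1+2·4 = 14
gcd(4,3,3,6,2) = 1

Coefficients: [4, 3, 3, 6, 2]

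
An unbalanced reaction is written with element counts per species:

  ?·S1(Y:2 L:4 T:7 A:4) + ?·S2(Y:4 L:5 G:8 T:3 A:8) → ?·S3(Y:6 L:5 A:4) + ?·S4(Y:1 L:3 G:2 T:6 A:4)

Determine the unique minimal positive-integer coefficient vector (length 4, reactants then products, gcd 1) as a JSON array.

Coefficients: [3, 1, 1, 4]

Y: 3·2+1·4 = 10 | 1·6+4·1 = 10
L: 3·4+1·5 = 17 | 1·5+4·3 = 17
G: 3·0+1·8 = 8 | 1·0+4·2 = 8
T: 3·7+1·3 = 24 | 1·0+4·6 = 24
A: 3·4+1·8 = 20 | 1·4+4·4 = 20
gcd(3,1,1,4) = 1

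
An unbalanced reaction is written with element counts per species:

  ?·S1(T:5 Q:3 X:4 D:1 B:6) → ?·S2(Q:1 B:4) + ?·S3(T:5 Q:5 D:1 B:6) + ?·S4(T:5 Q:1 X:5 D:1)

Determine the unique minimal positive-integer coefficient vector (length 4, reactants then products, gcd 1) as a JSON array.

Coefficients: [5, 6, 1, 4]

T: 5·5 = 25 | 6·0+1·5+4·5 = 25
Q: 5·3 = 15 | 6·1+1·5+4·1 = 15
X: 5·4 = 20 | 6·0+1·0+4·5 = 20
D: 5·1 = 5 | 6·0+1·1+4·1 = 5
B: 5·6 = 30 | 6·4+1·6+4·0 = 30
gcd(5,6,1,4) = 1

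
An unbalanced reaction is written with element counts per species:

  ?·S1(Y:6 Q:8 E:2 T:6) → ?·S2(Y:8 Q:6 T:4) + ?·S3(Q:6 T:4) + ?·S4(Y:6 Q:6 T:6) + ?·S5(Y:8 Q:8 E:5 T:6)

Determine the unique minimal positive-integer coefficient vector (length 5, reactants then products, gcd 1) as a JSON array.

Y: 5·6 = 30 | 1·8+2·0+1·6+2·8 = 30
Q: 5·8 = 40 | 1·6+2·6+1·6+2·8 = 40
E: 5·2 = 10 | 1·0+2·0+1·0+2·5 = 10
T: 5·6 = 30 | 1·4+2·4+1·6+2·6 = 30
gcd(5,1,2,1,2) = 1

Coefficients: [5, 1, 2, 1, 2]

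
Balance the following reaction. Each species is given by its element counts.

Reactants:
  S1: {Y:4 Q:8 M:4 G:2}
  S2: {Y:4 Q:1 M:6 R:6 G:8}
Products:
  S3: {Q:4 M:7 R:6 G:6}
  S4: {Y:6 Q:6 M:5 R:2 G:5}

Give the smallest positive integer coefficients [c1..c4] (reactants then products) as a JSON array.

Coefficients: [5, 4, 2, 6]

Y: 5·4+4·4 = 36 | 2·0+6·6 = 36
Q: 5·8+4·1 = 44 | 2·4+6·6 = 44
M: 5·4+4·6 = 44 | 2·7+6·5 = 44
R: 5·0+4·6 = 24 | 2·6+6·2 = 24
G: 5·2+4·8 = 42 | 2·6+6·5 = 42
gcd(5,4,2,6) = 1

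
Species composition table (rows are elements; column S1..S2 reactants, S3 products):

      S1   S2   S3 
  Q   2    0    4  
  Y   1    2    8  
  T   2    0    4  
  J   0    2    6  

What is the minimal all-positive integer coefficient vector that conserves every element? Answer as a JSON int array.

Q: 2·2+3·0 = 4 | 1·4 = 4
Y: 2·1+3·2 = 8 | 1·8 = 8
T: 2·2+3·0 = 4 | 1·4 = 4
J: 2·0+3·2 = 6 | 1·6 = 6
gcd(2,3,1) = 1

Coefficients: [2, 3, 1]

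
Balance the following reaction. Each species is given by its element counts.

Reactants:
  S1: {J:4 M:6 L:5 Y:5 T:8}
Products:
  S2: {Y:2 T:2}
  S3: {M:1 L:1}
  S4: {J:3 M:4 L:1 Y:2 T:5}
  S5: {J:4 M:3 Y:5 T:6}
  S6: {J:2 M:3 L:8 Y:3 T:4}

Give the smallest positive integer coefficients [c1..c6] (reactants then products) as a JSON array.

Coefficients: [5, 3, 5, 4, 1, 2]

J: 5·4 = 20 | 3·0+5·0+4·3+1·4+2·2 = 20
M: 5·6 = 30 | 3·0+5·1+4·4+1·3+2·3 = 30
L: 5·5 = 25 | 3·0+5·1+4·1+1·0+2·8 = 25
Y: 5·5 = 25 | 3·2+5·0+4·2+1·5+2·3 = 25
T: 5·8 = 40 | 3·2+5·0+4·5+1·6+2·4 = 40
gcd(5,3,5,4,1,2) = 1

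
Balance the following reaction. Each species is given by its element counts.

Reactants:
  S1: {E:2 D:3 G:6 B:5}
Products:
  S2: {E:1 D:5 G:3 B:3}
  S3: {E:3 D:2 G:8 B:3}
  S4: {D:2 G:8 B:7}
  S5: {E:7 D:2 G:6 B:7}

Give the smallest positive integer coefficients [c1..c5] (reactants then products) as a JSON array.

Coefficients: [6, 2, 1, 2, 1]

E: 6·2 = 12 | 2·1+1·3+2·0+1·7 = 12
D: 6·3 = 18 | 2·5+1·2+2·2+1·2 = 18
G: 6·6 = 36 | 2·3+1·8+2·8+1·6 = 36
B: 6·5 = 30 | 2·3+1·3+2·7+1·7 = 30
gcd(6,2,1,2,1) = 1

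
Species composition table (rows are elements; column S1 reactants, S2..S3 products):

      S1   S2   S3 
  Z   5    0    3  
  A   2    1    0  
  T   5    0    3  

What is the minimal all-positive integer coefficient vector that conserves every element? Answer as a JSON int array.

Coefficients: [3, 6, 5]

Z: 3·5 = 15 | 6·0+5·3 = 15
A: 3·2 = 6 | 6·1+5·0 = 6
T: 3·5 = 15 | 6·0+5·3 = 15
gcd(3,6,5) = 1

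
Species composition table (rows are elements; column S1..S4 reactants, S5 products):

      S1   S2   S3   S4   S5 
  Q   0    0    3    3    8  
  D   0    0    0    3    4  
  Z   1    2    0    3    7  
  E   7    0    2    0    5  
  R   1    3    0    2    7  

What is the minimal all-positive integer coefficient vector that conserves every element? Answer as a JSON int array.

Coefficients: [1, 4, 4, 4, 3]

Q: 1·0+4·0+4·3+4·3 = 24 | 3·8 = 24
D: 1·0+4·0+4·0+4·3 = 12 | 3·4 = 12
Z: 1·1+4·2+4·0+4·3 = 21 | 3·7 = 21
E: 1·7+4·0+4·2+4·0 = 15 | 3·5 = 15
R: 1·1+4·3+4·0+4·2 = 21 | 3·7 = 21
gcd(1,4,4,4,3) = 1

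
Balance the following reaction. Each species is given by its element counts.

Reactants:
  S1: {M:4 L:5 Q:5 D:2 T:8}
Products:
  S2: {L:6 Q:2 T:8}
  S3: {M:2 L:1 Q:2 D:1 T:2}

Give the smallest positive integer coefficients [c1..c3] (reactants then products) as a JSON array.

M: 2·4 = 8 | 1·0+4·2 = 8
L: 2·5 = 10 | 1·6+4·1 = 10
Q: 2·5 = 10 | 1·2+4·2 = 10
D: 2·2 = 4 | 1·0+4·1 = 4
T: 2·8 = 16 | 1·8+4·2 = 16
gcd(2,1,4) = 1

Coefficients: [2, 1, 4]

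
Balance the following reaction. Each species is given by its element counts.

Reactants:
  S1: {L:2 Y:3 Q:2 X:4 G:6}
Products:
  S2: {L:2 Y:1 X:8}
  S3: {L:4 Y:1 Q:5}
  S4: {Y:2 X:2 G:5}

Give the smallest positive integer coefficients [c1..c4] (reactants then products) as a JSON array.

Coefficients: [5, 1, 2, 6]

L: 5·2 = 10 | 1·2+2·4+6·0 = 10
Y: 5·3 = 15 | 1·1+2·1+6·2 = 15
Q: 5·2 = 10 | 1·0+2·5+6·0 = 10
X: 5·4 = 20 | 1·8+2·0+6·2 = 20
G: 5·6 = 30 | 1·0+2·0+6·5 = 30
gcd(5,1,2,6) = 1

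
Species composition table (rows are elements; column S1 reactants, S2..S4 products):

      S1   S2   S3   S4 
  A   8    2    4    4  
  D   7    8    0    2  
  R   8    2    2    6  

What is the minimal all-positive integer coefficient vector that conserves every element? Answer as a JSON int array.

A: 6·8 = 48 | 4·2+5·4+5·4 = 48
D: 6·7 = 42 | 4·8+5·0+5·2 = 42
R: 6·8 = 48 | 4·2+5·2+5·6 = 48
gcd(6,4,5,5) = 1

Coefficients: [6, 4, 5, 5]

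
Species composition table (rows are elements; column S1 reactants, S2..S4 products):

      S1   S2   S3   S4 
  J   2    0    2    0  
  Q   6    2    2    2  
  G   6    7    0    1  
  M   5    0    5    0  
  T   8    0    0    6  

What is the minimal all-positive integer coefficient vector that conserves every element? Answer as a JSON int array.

Coefficients: [3, 2, 3, 4]

J: 3·2 = 6 | 2·0+3·2+4·0 = 6
Q: 3·6 = 18 | 2·2+3·2+4·2 = 18
G: 3·6 = 18 | 2·7+3·0+4·1 = 18
M: 3·5 = 15 | 2·0+3·5+4·0 = 15
T: 3·8 = 24 | 2·0+3·0+4·6 = 24
gcd(3,2,3,4) = 1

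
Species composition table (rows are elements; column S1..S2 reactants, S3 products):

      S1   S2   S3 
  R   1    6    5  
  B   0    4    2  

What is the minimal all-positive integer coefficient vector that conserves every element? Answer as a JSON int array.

R: 4·1+1·6 = 10 | 2·5 = 10
B: 4·0+1·4 = 4 | 2·2 = 4
gcd(4,1,2) = 1

Coefficients: [4, 1, 2]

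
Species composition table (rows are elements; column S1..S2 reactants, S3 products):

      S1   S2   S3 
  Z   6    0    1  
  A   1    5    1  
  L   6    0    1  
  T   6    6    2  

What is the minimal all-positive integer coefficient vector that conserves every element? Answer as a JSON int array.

Coefficients: [1, 1, 6]

Z: 1·6+1·0 = 6 | 6·1 = 6
A: 1·1+1·5 = 6 | 6·1 = 6
L: 1·6+1·0 = 6 | 6·1 = 6
T: 1·6+1·6 = 12 | 6·2 = 12
gcd(1,1,6) = 1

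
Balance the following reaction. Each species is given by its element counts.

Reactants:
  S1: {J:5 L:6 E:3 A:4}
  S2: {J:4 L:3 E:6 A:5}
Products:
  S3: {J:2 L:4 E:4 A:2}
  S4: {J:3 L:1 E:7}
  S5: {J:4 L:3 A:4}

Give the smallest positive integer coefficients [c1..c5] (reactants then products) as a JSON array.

Coefficients: [5, 2, 5, 1, 5]

J: 5·5+2·4 = 33 | 5·2+1·3+5·4 = 33
L: 5·6+2·3 = 36 | 5·4+1·1+5·3 = 36
E: 5·3+2·6 = 27 | 5·4+1·7+5·0 = 27
A: 5·4+2·5 = 30 | 5·2+1·0+5·4 = 30
gcd(5,2,5,1,5) = 1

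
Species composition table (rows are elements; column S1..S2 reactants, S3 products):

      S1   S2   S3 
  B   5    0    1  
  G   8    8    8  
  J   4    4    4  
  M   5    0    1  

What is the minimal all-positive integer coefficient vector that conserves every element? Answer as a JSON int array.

B: 1·5+4·0 = 5 | 5·1 = 5
G: 1·8+4·8 = 40 | 5·8 = 40
J: 1·4+4·4 = 20 | 5·4 = 20
M: 1·5+4·0 = 5 | 5·1 = 5
gcd(1,4,5) = 1

Coefficients: [1, 4, 5]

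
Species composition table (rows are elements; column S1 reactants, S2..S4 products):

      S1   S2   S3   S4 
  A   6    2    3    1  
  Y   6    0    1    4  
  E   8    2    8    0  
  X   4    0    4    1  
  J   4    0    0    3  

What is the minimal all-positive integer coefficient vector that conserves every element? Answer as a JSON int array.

A: 3·6 = 18 | 4·2+2·3+4·1 = 18
Y: 3·6 = 18 | 4·0+2·1+4·4 = 18
E: 3·8 = 24 | 4·2+2·8+4·0 = 24
X: 3·4 = 12 | 4·0+2·4+4·1 = 12
J: 3·4 = 12 | 4·0+2·0+4·3 = 12
gcd(3,4,2,4) = 1

Coefficients: [3, 4, 2, 4]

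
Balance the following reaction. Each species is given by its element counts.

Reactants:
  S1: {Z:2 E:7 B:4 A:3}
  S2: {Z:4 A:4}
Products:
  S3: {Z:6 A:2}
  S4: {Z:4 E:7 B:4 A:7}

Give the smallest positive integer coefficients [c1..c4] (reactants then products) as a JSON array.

Z: 4·2+5·4 = 28 | 2·6+4·4 = 28
E: 4·7+5·0 = 28 | 2·0+4·7 = 28
B: 4·4+5·0 = 16 | 2·0+4·4 = 16
A: 4·3+5·4 = 32 | 2·2+4·7 = 32
gcd(4,5,2,4) = 1

Coefficients: [4, 5, 2, 4]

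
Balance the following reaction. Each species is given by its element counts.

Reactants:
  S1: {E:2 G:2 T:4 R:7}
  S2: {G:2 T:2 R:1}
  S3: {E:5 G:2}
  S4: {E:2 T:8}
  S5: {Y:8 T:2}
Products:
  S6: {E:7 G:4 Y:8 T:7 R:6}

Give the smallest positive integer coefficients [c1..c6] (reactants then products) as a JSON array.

E: 5·2+1·0+6·5+1·2+6·0 = 42 | 6·7 = 42
G: 5·2+1·2+6·2+1·0+6·0 = 24 | 6·4 = 24
Y: 5·0+1·0+6·0+1·0+6·8 = 48 | 6·8 = 48
T: 5·4+1·2+6·0+1·8+6·2 = 42 | 6·7 = 42
R: 5·7+1·1+6·0+1·0+6·0 = 36 | 6·6 = 36
gcd(5,1,6,1,6,6) = 1

Coefficients: [5, 1, 6, 1, 6, 6]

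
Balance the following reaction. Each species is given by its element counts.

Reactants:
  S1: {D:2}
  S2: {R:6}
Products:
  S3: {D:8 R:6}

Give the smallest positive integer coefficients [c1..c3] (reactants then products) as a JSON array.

D: 4·2+1·0 = 8 | 1·8 = 8
R: 4·0+1·6 = 6 | 1·6 = 6
gcd(4,1,1) = 1

Coefficients: [4, 1, 1]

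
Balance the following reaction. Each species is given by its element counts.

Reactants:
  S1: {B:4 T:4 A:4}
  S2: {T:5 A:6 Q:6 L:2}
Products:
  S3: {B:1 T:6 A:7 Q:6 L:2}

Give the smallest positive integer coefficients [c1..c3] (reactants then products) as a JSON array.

B: 1·4+4·0 = 4 | 4·1 = 4
T: 1·4+4·5 = 24 | 4·6 = 24
A: 1·4+4·6 = 28 | 4·7 = 28
Q: 1·0+4·6 = 24 | 4·6 = 24
L: 1·0+4·2 = 8 | 4·2 = 8
gcd(1,4,4) = 1

Coefficients: [1, 4, 4]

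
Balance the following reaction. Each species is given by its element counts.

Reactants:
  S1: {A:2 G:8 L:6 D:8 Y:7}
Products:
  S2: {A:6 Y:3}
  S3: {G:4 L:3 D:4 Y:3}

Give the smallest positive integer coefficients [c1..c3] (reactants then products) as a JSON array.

A: 3·2 = 6 | 1·6+6·0 = 6
G: 3·8 = 24 | 1·0+6·4 = 24
L: 3·6 = 18 | 1·0+6·3 = 18
D: 3·8 = 24 | 1·0+6·4 = 24
Y: 3·7 = 21 | 1·3+6·3 = 21
gcd(3,1,6) = 1

Coefficients: [3, 1, 6]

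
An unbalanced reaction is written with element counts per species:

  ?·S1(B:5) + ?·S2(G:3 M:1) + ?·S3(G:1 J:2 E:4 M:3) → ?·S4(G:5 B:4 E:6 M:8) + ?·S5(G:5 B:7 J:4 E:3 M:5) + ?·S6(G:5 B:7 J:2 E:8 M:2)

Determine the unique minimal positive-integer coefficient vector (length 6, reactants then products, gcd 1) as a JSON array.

G: 5·0+5·3+5·1 = 20 | 1·5+2·5+1·5 = 20
B: 5·5+5·0+5·0 = 25 | 1·4+2·7+1·7 = 25
J: 5·0+5·0+5·2 = 10 | 1·0+2·4+1·2 = 10
E: 5·0+5·0+5·4 = 20 | 1·6+2·3+1·8 = 20
M: 5·0+5·1+5·3 = 20 | 1·8+2·5+1·2 = 20
gcd(5,5,5,1,2,1) = 1

Coefficients: [5, 5, 5, 1, 2, 1]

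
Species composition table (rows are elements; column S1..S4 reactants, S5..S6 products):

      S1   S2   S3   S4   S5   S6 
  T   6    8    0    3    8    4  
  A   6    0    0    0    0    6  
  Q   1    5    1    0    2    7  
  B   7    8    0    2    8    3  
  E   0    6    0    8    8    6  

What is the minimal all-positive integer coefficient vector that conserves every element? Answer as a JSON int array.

Coefficients: [1, 1, 5, 2, 2, 1]

T: 1·6+1·8+5·0+2·3 = 20 | 2·8+1·4 = 20
A: 1·6+1·0+5·0+2·0 = 6 | 2·0+1·6 = 6
Q: 1·1+1·5+5·1+2·0 = 11 | 2·2+1·7 = 11
B: 1·7+1·8+5·0+2·2 = 19 | 2·8+1·3 = 19
E: 1·0+1·6+5·0+2·8 = 22 | 2·8+1·6 = 22
gcd(1,1,5,2,2,1) = 1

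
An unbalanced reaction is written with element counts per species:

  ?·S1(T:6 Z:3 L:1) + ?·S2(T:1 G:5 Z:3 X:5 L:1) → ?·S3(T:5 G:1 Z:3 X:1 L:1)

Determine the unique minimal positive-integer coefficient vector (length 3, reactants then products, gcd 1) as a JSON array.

Coefficients: [4, 1, 5]

T: 4·6+1·1 = 25 | 5·5 = 25
G: 4·0+1·5 = 5 | 5·1 = 5
Z: 4·3+1·3 = 15 | 5·3 = 15
X: 4·0+1·5 = 5 | 5·1 = 5
L: 4·1+1·1 = 5 | 5·1 = 5
gcd(4,1,5) = 1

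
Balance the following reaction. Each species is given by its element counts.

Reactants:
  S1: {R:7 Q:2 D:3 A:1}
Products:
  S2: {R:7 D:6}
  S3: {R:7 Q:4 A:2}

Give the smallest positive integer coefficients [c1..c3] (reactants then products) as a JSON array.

Coefficients: [2, 1, 1]

R: 2·7 = 14 | 1·7+1·7 = 14
Q: 2·2 = 4 | 1·0+1·4 = 4
D: 2·3 = 6 | 1·6+1·0 = 6
A: 2·1 = 2 | 1·0+1·2 = 2
gcd(2,1,1) = 1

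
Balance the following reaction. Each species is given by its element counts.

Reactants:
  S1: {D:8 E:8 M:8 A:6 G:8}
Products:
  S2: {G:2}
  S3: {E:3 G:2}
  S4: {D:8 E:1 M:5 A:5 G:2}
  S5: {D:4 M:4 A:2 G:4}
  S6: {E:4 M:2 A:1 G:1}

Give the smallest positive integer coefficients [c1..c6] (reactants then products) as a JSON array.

Coefficients: [5, 5, 4, 4, 2, 6]

D: 5·8 = 40 | 5·0+4·0+4·8+2·4+6·0 = 40
E: 5·8 = 40 | 5·0+4·3+4·1+2·0+6·4 = 40
M: 5·8 = 40 | 5·0+4·0+4·5+2·4+6·2 = 40
A: 5·6 = 30 | 5·0+4·0+4·5+2·2+6·1 = 30
G: 5·8 = 40 | 5·2+4·2+4·2+2·4+6·1 = 40
gcd(5,5,4,4,2,6) = 1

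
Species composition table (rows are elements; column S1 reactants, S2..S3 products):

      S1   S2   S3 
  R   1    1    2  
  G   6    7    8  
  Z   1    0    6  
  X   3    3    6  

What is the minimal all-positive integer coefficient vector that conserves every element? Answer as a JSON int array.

R: 6·1 = 6 | 4·1+1·2 = 6
G: 6·6 = 36 | 4·7+1·8 = 36
Z: 6·1 = 6 | 4·0+1·6 = 6
X: 6·3 = 18 | 4·3+1·6 = 18
gcd(6,4,1) = 1

Coefficients: [6, 4, 1]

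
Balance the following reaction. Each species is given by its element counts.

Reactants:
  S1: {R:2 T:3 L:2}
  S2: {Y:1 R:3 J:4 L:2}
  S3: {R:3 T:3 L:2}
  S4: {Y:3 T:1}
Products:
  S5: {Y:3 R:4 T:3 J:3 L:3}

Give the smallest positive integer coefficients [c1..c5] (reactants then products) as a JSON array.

Coefficients: [2, 3, 1, 3, 4]

Y: 2·0+3·1+1·0+3·3 = 12 | 4·3 = 12
R: 2·2+3·3+1·3+3·0 = 16 | 4·4 = 16
T: 2·3+3·0+1·3+3·1 = 12 | 4·3 = 12
J: 2·0+3·4+1·0+3·0 = 12 | 4·3 = 12
L: 2·2+3·2+1·2+3·0 = 12 | 4·3 = 12
gcd(2,3,1,3,4) = 1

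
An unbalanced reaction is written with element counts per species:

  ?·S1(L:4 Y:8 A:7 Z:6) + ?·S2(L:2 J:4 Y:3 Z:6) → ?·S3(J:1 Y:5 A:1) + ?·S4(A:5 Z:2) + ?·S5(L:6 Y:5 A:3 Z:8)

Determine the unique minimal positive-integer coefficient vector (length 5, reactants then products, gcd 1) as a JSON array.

Coefficients: [4, 1, 4, 3, 3]

L: 4·4+1·2 = 18 | 4·0+3·0+3·6 = 18
J: 4·0+1·4 = 4 | 4·1+3·0+3·0 = 4
Y: 4·8+1·3 = 35 | 4·5+3·0+3·5 = 35
A: 4·7+1·0 = 28 | 4·1+3·5+3·3 = 28
Z: 4·6+1·6 = 30 | 4·0+3·2+3·8 = 30
gcd(4,1,4,3,3) = 1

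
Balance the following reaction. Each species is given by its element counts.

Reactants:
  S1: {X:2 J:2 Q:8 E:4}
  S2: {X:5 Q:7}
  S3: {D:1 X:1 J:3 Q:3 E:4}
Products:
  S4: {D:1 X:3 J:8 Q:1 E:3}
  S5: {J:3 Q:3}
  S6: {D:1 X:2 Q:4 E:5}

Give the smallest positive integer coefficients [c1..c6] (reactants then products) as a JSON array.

D: 1·0+1·0+6·1 = 6 | 1·1+4·0+5·1 = 6
X: 1·2+1·5+6·1 = 13 | 1·3+4·0+5·2 = 13
J: 1·2+1·0+6·3 = 20 | 1·8+4·3+5·0 = 20
Q: 1·8+1·7+6·3 = 33 | 1·1+4·3+5·4 = 33
E: 1·4+1·0+6·4 = 28 | 1·3+4·0+5·5 = 28
gcd(1,1,6,1,4,5) = 1

Coefficients: [1, 1, 6, 1, 4, 5]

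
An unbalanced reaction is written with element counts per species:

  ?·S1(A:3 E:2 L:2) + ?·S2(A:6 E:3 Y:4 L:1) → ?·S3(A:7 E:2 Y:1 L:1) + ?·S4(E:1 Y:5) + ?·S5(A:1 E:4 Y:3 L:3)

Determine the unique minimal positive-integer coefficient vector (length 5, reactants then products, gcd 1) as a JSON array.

A: 5·3+5·6 = 45 | 6·7+1·0+3·1 = 45
E: 5·2+5·3 = 25 | 6·2+1·1+3·4 = 25
Y: 5·0+5·4 = 20 | 6·1+1·5+3·3 = 20
L: 5·2+5·1 = 15 | 6·1+1·0+3·3 = 15
gcd(5,5,6,1,3) = 1

Coefficients: [5, 5, 6, 1, 3]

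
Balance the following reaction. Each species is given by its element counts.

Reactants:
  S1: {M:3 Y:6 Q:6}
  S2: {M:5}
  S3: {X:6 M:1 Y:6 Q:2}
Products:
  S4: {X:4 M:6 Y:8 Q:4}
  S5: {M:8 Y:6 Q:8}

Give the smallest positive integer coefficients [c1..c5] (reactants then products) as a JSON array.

X: 4·0+4·0+2·6 = 12 | 3·4+2·0 = 12
M: 4·3+4·5+2·1 = 34 | 3·6+2·8 = 34
Y: 4·6+4·0+2·6 = 36 | 3·8+2·6 = 36
Q: 4·6+4·0+2·2 = 28 | 3·4+2·8 = 28
gcd(4,4,2,3,2) = 1

Coefficients: [4, 4, 2, 3, 2]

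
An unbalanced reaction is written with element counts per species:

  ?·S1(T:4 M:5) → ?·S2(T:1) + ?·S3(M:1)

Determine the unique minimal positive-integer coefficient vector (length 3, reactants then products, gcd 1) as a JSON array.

T: 1·4 = 4 | 4·1+5·0 = 4
M: 1·5 = 5 | 4·0+5·1 = 5
gcd(1,4,5) = 1

Coefficients: [1, 4, 5]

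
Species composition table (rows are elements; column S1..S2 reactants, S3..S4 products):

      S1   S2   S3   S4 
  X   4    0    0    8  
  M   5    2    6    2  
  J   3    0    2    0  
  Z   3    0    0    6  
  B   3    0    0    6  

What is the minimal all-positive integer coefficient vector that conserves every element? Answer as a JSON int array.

X: 2·4+5·0 = 8 | 3·0+1·8 = 8
M: 2·5+5·2 = 20 | 3·6+1·2 = 20
J: 2·3+5·0 = 6 | 3·2+1·0 = 6
Z: 2·3+5·0 = 6 | 3·0+1·6 = 6
B: 2·3+5·0 = 6 | 3·0+1·6 = 6
gcd(2,5,3,1) = 1

Coefficients: [2, 5, 3, 1]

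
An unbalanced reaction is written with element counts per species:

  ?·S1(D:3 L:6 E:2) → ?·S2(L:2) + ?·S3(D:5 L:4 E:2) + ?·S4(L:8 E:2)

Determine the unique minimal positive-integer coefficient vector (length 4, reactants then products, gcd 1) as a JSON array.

D: 5·3 = 15 | 1·0+3·5+2·0 = 15
L: 5·6 = 30 | 1·2+3·4+2·8 = 30
E: 5·2 = 10 | 1·0+3·2+2·2 = 10
gcd(5,1,3,2) = 1

Coefficients: [5, 1, 3, 2]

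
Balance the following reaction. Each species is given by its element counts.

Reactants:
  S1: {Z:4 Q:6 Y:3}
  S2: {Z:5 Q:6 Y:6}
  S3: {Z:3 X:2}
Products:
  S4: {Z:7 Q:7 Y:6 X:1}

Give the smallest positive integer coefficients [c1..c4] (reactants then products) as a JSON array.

Z: 2·4+5·5+3·3 = 42 | 6·7 = 42
Q: 2·6+5·6+3·0 = 42 | 6·7 = 42
Y: 2·3+5·6+3·0 = 36 | 6·6 = 36
X: 2·0+5·0+3·2 = 6 | 6·1 = 6
gcd(2,5,3,6) = 1

Coefficients: [2, 5, 3, 6]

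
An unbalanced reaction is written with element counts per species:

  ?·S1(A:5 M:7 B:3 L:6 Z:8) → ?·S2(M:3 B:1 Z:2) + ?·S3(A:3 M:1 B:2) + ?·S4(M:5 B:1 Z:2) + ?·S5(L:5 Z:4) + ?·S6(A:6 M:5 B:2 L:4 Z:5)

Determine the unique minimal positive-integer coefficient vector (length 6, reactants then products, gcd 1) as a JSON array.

Coefficients: [6, 5, 2, 1, 4, 4]

A: 6·5 = 30 | 5·0+2·3+1·0+4·0+4·6 = 30
M: 6·7 = 42 | 5·3+2·1+1·5+4·0+4·5 = 42
B: 6·3 = 18 | 5·1+2·2+1·1+4·0+4·2 = 18
L: 6·6 = 36 | 5·0+2·0+1·0+4·5+4·4 = 36
Z: 6·8 = 48 | 5·2+2·0+1·2+4·4+4·5 = 48
gcd(6,5,2,1,4,4) = 1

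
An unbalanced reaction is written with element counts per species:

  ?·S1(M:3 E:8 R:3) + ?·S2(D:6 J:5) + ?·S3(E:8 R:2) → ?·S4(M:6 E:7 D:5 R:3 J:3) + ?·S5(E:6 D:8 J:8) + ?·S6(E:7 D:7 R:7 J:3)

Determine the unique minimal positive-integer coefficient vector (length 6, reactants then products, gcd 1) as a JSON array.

Coefficients: [2, 6, 2, 1, 3, 1]

M: 2·3+6·0+2·0 = 6 | 1·6+3·0+1·0 = 6
E: 2·8+6·0+2·8 = 32 | 1·7+3·6+1·7 = 32
D: 2·0+6·6+2·0 = 36 | 1·5+3·8+1·7 = 36
R: 2·3+6·0+2·2 = 10 | 1·3+3·0+1·7 = 10
J: 2·0+6·5+2·0 = 30 | 1·3+3·8+1·3 = 30
gcd(2,6,2,1,3,1) = 1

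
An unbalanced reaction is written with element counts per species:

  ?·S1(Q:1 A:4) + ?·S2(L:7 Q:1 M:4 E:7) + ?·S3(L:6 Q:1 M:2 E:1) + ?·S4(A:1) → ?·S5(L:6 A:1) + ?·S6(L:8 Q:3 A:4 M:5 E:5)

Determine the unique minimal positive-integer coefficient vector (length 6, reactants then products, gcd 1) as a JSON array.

Coefficients: [4, 2, 6, 3, 3, 4]

L: 4·0+2·7+6·6+3·0 = 50 | 3·6+4·8 = 50
Q: 4·1+2·1+6·1+3·0 = 12 | 3·0+4·3 = 12
A: 4·4+2·0+6·0+3·1 = 19 | 3·1+4·4 = 19
M: 4·0+2·4+6·2+3·0 = 20 | 3·0+4·5 = 20
E: 4·0+2·7+6·1+3·0 = 20 | 3·0+4·5 = 20
gcd(4,2,6,3,3,4) = 1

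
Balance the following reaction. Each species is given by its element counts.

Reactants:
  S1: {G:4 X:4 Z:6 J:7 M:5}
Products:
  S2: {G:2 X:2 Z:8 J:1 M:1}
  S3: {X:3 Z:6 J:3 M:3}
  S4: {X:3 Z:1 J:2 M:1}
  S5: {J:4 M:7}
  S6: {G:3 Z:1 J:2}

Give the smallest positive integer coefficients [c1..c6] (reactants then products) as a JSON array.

Coefficients: [5, 1, 2, 4, 2, 6]

G: 5·4 = 20 | 1·2+2·0+4·0+2·0+6·3 = 20
X: 5·4 = 20 | 1·2+2·3+4·3+2·0+6·0 = 20
Z: 5·6 = 30 | 1·8+2·6+4·1+2·0+6·1 = 30
J: 5·7 = 35 | 1·1+2·3+4·2+2·4+6·2 = 35
M: 5·5 = 25 | 1·1+2·3+4·1+2·7+6·0 = 25
gcd(5,1,2,4,2,6) = 1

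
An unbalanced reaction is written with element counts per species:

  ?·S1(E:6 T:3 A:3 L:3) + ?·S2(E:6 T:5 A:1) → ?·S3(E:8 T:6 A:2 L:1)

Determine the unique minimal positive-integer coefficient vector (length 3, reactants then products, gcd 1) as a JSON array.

E: 1·6+3·6 = 24 | 3·8 = 24
T: 1·3+3·5 = 18 | 3·6 = 18
A: 1·3+3·1 = 6 | 3·2 = 6
L: 1·3+3·0 = 3 | 3·1 = 3
gcd(1,3,3) = 1

Coefficients: [1, 3, 3]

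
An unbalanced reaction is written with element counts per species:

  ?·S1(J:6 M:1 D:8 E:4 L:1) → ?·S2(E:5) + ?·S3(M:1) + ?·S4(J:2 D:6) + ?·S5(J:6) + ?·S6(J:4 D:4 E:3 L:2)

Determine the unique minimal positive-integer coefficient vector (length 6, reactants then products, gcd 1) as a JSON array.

J: 6·6 = 36 | 3·0+6·0+6·2+2·6+3·4 = 36
M: 6·1 = 6 | 3·0+6·1+6·0+2·0+3·0 = 6
D: 6·8 = 48 | 3·0+6·0+6·6+2·0+3·4 = 48
E: 6·4 = 24 | 3·5+6·0+6·0+2·0+3·3 = 24
L: 6·1 = 6 | 3·0+6·0+6·0+2·0+3·2 = 6
gcd(6,3,6,6,2,3) = 1

Coefficients: [6, 3, 6, 6, 2, 3]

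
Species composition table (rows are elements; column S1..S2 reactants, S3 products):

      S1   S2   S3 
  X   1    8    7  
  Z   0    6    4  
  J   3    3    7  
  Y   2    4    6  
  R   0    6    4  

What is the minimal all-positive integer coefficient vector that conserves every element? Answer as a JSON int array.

X: 5·1+2·8 = 21 | 3·7 = 21
Z: 5·0+2·6 = 12 | 3·4 = 12
J: 5·3+2·3 = 21 | 3·7 = 21
Y: 5·2+2·4 = 18 | 3·6 = 18
R: 5·0+2·6 = 12 | 3·4 = 12
gcd(5,2,3) = 1

Coefficients: [5, 2, 3]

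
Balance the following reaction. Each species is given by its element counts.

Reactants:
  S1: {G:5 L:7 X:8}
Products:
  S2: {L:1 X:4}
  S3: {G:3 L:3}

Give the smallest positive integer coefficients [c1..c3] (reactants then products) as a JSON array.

Coefficients: [3, 6, 5]

G: 3·5 = 15 | 6·0+5·3 = 15
L: 3·7 = 21 | 6·1+5·3 = 21
X: 3·8 = 24 | 6·4+5·0 = 24
gcd(3,6,5) = 1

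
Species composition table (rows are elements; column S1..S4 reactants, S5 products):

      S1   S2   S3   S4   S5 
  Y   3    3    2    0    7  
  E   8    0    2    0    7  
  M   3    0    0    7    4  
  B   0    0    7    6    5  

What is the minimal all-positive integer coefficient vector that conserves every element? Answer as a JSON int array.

Coefficients: [3, 5, 2, 1, 4]

Y: 3·3+5·3+2·2+1·0 = 28 | 4·7 = 28
E: 3·8+5·0+2·2+1·0 = 28 | 4·7 = 28
M: 3·3+5·0+2·0+1·7 = 16 | 4·4 = 16
B: 3·0+5·0+2·7+1·6 = 20 | 4·5 = 20
gcd(3,5,2,1,4) = 1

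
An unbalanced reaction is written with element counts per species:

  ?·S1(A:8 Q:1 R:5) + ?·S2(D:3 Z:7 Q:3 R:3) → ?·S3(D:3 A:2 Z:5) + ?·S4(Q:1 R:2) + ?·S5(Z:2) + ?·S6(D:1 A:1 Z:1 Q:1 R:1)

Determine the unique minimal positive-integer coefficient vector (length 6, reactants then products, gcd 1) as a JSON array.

Coefficients: [1, 3, 1, 4, 5, 6]

D: 1·0+3·3 = 9 | 1·3+4·0+5·0+6·1 = 9
A: 1·8+3·0 = 8 | 1·2+4·0+5·0+6·1 = 8
Z: 1·0+3·7 = 21 | 1·5+4·0+5·2+6·1 = 21
Q: 1·1+3·3 = 10 | 1·0+4·1+5·0+6·1 = 10
R: 1·5+3·3 = 14 | 1·0+4·2+5·0+6·1 = 14
gcd(1,3,1,4,5,6) = 1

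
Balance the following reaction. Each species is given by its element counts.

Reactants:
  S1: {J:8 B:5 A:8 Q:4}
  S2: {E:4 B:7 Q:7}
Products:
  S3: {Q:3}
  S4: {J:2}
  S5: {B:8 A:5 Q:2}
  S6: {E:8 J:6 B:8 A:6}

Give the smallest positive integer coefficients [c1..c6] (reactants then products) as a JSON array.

Coefficients: [2, 2, 6, 5, 2, 1]

E: 2·0+2·4 = 8 | 6·0+5·0+2·0+1·8 = 8
J: 2·8+2·0 = 16 | 6·0+5·2+2·0+1·6 = 16
B: 2·5+2·7 = 24 | 6·0+5·0+2·8+1·8 = 24
A: 2·8+2·0 = 16 | 6·0+5·0+2·5+1·6 = 16
Q: 2·4+2·7 = 22 | 6·3+5·0+2·2+1·0 = 22
gcd(2,2,6,5,2,1) = 1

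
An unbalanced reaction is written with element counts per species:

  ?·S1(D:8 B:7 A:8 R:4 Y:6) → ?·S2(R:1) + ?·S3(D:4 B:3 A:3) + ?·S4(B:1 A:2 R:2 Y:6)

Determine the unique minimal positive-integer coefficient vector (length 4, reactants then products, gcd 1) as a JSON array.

Coefficients: [1, 2, 2, 1]

D: 1·8 = 8 | 2·0+2·4+1·0 = 8
B: 1·7 = 7 | 2·0+2·3+1·1 = 7
A: 1·8 = 8 | 2·0+2·3+1·2 = 8
R: 1·4 = 4 | 2·1+2·0+1·2 = 4
Y: 1·6 = 6 | 2·0+2·0+1·6 = 6
gcd(1,2,2,1) = 1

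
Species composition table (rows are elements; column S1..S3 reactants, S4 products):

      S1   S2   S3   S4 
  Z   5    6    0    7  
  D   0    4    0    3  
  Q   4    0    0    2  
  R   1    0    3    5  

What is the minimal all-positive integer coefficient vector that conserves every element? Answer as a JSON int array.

Coefficients: [2, 3, 6, 4]

Z: 2·5+3·6+6·0 = 28 | 4·7 = 28
D: 2·0+3·4+6·0 = 12 | 4·3 = 12
Q: 2·4+3·0+6·0 = 8 | 4·2 = 8
R: 2·1+3·0+6·3 = 20 | 4·5 = 20
gcd(2,3,6,4) = 1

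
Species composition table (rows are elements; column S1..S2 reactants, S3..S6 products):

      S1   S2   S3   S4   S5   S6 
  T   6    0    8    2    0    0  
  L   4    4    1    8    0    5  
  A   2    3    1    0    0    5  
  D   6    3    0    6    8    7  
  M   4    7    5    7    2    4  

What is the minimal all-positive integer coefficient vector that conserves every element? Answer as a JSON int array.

T: 6·6+4·0 = 36 | 4·8+2·2+1·0+4·0 = 36
L: 6·4+4·4 = 40 | 4·1+2·8+1·0+4·5 = 40
A: 6·2+4·3 = 24 | 4·1+2·0+1·0+4·5 = 24
D: 6·6+4·3 = 48 | 4·0+2·6+1·8+4·7 = 48
M: 6·4+4·7 = 52 | 4·5+2·7+1·2+4·4 = 52
gcd(6,4,4,2,1,4) = 1

Coefficients: [6, 4, 4, 2, 1, 4]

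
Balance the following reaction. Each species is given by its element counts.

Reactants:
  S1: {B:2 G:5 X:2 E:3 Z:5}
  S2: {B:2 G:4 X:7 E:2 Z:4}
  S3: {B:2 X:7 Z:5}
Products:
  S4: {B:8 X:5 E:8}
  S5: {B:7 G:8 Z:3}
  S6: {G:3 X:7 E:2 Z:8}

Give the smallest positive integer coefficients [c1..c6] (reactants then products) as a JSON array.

Coefficients: [6, 1, 4, 1, 2, 6]

B: 6·2+1·2+4·2 = 22 | 1·8+2·7+6·0 = 22
G: 6·5+1·4+4·0 = 34 | 1·0+2·8+6·3 = 34
X: 6·2+1·7+4·7 = 47 | 1·5+2·0+6·7 = 47
E: 6·3+1·2+4·0 = 20 | 1·8+2·0+6·2 = 20
Z: 6·5+1·4+4·5 = 54 | 1·0+2·3+6·8 = 54
gcd(6,1,4,1,2,6) = 1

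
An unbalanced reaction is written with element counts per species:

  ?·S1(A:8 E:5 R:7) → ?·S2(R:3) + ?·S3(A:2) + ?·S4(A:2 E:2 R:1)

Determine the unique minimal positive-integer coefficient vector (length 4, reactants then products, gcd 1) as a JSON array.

A: 2·8 = 16 | 3·0+3·2+5·2 = 16
E: 2·5 = 10 | 3·0+3·0+5·2 = 10
R: 2·7 = 14 | 3·3+3·0+5·1 = 14
gcd(2,3,3,5) = 1

Coefficients: [2, 3, 3, 5]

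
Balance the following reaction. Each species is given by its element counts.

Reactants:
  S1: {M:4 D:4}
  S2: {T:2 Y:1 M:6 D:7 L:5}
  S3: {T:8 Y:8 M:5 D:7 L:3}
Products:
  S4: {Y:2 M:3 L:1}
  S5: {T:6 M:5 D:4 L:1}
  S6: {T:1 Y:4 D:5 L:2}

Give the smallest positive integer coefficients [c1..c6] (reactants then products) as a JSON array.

T: 2·0+2·2+4·8 = 36 | 5·0+5·6+6·1 = 36
Y: 2·0+2·1+4·8 = 34 | 5·2+5·0+6·4 = 34
M: 2·4+2·6+4·5 = 40 | 5·3+5·5+6·0 = 40
D: 2·4+2·7+4·7 = 50 | 5·0+5·4+6·5 = 50
L: 2·0+2·5+4·3 = 22 | 5·1+5·1+6·2 = 22
gcd(2,2,4,5,5,6) = 1

Coefficients: [2, 2, 4, 5, 5, 6]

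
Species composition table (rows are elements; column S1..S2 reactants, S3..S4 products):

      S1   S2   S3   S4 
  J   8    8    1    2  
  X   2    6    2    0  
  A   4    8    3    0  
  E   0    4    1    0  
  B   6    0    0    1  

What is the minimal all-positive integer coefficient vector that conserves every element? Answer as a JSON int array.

Coefficients: [1, 1, 4, 6]

J: 1·8+1·8 = 16 | 4·1+6·2 = 16
X: 1·2+1·6 = 8 | 4·2+6·0 = 8
A: 1·4+1·8 = 12 | 4·3+6·0 = 12
E: 1·0+1·4 = 4 | 4·1+6·0 = 4
B: 1·6+1·0 = 6 | 4·0+6·1 = 6
gcd(1,1,4,6) = 1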